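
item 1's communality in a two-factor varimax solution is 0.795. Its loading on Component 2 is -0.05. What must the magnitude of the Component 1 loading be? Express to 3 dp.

0.890

Under orthogonal rotation h² = Σλ², so λ_Component 1² = h² − (0.0025) = 0.795 − 0.0025 = 0.7925.
|λ| = √0.7925 = 0.8902.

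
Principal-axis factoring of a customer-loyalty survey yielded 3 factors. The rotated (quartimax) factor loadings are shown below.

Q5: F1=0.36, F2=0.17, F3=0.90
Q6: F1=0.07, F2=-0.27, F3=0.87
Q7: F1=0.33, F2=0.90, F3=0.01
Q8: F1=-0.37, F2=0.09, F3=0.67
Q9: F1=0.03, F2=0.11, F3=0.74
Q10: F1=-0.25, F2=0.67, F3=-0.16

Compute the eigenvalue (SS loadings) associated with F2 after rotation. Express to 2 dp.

SS loadings for F2 = 0.17² + (-0.27)² + 0.90² + 0.09² + 0.11² + 0.67² = 0.0289 + 0.0729 + 0.8100 + 0.0081 + 0.0121 + 0.4489 = 1.3809

1.38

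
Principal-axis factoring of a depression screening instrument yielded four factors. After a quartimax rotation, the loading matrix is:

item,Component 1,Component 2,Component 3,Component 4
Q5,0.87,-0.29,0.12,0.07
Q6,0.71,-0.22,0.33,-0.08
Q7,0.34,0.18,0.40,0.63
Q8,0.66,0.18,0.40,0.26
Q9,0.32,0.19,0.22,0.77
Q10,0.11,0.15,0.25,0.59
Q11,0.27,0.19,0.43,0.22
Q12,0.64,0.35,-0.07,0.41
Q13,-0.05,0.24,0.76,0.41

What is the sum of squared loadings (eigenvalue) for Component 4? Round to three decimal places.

1.801

SS loadings for Component 4 = 0.07² + (-0.08)² + 0.63² + 0.26² + 0.77² + 0.59² + 0.22² + 0.41² + 0.41² = 0.0049 + 0.0064 + 0.3969 + 0.0676 + 0.5929 + 0.3481 + 0.0484 + 0.1681 + 0.1681 = 1.8014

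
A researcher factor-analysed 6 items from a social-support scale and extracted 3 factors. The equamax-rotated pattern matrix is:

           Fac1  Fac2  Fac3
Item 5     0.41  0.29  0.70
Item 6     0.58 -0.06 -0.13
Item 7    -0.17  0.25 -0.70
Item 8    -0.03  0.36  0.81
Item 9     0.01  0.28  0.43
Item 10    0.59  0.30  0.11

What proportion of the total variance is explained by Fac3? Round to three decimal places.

SS loadings for Fac3 = 0.70² + (-0.13)² + (-0.70)² + 0.81² + 0.43² + 0.11² = 1.8500
Proportion of variance = 1.8500 / 6 = 0.3083.

0.308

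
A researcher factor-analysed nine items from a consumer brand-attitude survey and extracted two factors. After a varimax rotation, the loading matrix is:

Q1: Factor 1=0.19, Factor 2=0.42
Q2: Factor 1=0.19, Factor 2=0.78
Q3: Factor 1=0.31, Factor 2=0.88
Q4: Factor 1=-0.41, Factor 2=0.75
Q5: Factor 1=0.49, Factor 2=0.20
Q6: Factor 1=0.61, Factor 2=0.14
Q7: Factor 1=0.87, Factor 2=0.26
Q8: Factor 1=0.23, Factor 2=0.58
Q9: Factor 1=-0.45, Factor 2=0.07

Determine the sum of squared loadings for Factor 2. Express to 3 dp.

2.590

SS loadings for Factor 2 = 0.42² + 0.78² + 0.88² + 0.75² + 0.20² + 0.14² + 0.26² + 0.58² + 0.07² = 0.1764 + 0.6084 + 0.7744 + 0.5625 + 0.0400 + 0.0196 + 0.0676 + 0.3364 + 0.0049 = 2.5902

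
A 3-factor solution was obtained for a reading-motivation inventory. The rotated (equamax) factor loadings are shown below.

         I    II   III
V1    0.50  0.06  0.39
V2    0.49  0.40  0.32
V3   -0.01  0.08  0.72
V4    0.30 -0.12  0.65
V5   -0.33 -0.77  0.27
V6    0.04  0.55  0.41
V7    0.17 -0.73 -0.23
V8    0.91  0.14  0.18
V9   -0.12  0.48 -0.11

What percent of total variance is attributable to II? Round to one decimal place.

20.7%

SS loadings for II = 0.06² + 0.40² + 0.08² + (-0.12)² + (-0.77)² + 0.55² + (-0.73)² + 0.14² + 0.48² = 1.8627
With 9 standardized items, total variance = 9. Proportion = 1.8627/9 = 0.2070 → 20.70%.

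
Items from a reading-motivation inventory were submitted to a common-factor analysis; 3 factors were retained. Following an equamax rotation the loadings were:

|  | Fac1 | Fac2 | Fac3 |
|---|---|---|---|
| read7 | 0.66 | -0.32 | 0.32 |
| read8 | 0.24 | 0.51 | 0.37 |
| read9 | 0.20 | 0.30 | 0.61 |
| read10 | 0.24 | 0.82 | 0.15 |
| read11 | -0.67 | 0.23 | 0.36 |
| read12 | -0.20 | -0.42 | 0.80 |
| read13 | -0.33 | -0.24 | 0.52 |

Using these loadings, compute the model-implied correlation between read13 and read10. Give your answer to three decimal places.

r̂ = Σ λ_i·λ_j across factors = (-0.33)(0.24) + (-0.24)(0.82) + (0.52)(0.15)
  = -0.0792 -0.1968 +0.0780 = -0.1980

-0.198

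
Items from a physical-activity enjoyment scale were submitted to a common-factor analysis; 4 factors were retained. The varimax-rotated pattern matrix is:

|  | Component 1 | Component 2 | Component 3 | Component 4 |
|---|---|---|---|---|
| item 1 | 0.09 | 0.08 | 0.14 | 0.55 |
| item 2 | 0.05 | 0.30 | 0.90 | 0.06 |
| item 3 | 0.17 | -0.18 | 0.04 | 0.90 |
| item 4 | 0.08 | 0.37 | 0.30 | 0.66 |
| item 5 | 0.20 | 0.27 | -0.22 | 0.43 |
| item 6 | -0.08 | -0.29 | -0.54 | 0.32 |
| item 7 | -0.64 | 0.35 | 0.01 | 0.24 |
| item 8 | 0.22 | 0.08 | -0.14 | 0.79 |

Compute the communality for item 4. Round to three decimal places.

0.669

h² = 0.08² + 0.37² + 0.30² + 0.66² = 0.0064 + 0.1369 + 0.0900 + 0.4356 = 0.6689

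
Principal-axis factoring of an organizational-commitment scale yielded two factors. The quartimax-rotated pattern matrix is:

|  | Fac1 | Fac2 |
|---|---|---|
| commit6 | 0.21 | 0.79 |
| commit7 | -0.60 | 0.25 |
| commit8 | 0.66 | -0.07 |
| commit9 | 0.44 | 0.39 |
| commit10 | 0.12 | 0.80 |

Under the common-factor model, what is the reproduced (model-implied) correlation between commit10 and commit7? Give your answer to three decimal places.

0.128

r̂ = Σ λ_i·λ_j across factors = (0.12)(-0.60) + (0.80)(0.25)
  = -0.0720 +0.2000 = 0.1280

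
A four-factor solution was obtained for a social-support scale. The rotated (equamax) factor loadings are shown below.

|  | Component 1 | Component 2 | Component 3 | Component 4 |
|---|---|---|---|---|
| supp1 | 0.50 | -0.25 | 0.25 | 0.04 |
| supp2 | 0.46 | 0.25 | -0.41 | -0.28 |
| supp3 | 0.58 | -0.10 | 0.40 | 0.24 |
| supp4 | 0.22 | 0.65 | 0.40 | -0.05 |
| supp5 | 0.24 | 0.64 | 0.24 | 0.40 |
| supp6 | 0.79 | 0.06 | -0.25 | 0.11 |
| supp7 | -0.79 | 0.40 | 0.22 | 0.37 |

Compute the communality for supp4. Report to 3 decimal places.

h² = 0.22² + 0.65² + 0.40² + (-0.05)² = 0.0484 + 0.4225 + 0.1600 + 0.0025 = 0.6334

0.633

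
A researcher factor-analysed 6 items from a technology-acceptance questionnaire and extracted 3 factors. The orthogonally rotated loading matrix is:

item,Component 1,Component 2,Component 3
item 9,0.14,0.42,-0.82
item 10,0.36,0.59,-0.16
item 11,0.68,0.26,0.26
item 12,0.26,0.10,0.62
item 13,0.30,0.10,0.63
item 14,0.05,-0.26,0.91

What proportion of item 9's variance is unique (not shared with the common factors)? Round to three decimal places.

h² = 0.14² + 0.42² + (-0.82)² = 0.0196 + 0.1764 + 0.6724 = 0.8684
Uniqueness u² = 1 − h² = 1 − 0.8684 = 0.1316

0.132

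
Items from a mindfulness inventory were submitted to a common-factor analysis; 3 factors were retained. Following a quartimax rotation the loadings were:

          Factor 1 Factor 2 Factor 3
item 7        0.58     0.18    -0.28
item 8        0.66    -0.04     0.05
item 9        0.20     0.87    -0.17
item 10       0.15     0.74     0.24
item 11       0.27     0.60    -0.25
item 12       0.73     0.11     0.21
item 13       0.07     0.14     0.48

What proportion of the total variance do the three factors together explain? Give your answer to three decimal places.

0.526

SS loadings by factor: 1.4452, 1.7302, 0.5044; total = 3.6798.
Total variance with 7 standardized items is 7, so the solution explains 3.6798/7 = 0.5257.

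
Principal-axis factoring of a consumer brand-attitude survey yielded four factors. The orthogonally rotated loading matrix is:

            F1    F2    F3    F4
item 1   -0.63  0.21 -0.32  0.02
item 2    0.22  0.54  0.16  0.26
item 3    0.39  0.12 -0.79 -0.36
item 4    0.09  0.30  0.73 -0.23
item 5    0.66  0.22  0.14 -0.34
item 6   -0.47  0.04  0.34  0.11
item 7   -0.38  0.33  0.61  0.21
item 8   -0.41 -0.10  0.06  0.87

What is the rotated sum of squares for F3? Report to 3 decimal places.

SS loadings for F3 = (-0.32)² + 0.16² + (-0.79)² + 0.73² + 0.14² + 0.34² + 0.61² + 0.06² = 0.1024 + 0.0256 + 0.6241 + 0.5329 + 0.0196 + 0.1156 + 0.3721 + 0.0036 = 1.7959

1.796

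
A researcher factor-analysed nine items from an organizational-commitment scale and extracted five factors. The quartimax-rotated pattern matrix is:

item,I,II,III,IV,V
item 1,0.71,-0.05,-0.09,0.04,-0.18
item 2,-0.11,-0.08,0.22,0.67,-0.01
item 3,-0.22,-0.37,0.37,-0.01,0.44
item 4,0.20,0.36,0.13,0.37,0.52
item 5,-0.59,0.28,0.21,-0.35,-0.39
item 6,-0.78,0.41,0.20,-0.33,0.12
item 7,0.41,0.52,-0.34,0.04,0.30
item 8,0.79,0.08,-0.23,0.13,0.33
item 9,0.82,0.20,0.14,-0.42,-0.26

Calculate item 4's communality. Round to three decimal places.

0.594

h² = 0.20² + 0.36² + 0.13² + 0.37² + 0.52² = 0.0400 + 0.1296 + 0.0169 + 0.1369 + 0.2704 = 0.5938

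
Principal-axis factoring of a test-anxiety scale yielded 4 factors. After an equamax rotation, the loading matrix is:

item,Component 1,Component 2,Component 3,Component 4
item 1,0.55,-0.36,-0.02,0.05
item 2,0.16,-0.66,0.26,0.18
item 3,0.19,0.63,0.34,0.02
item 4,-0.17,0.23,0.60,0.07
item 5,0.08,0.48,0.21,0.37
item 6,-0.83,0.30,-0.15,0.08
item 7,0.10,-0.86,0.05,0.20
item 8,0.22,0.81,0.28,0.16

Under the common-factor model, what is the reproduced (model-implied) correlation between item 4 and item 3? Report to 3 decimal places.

0.318

r̂ = Σ λ_i·λ_j across factors = (-0.17)(0.19) + (0.23)(0.63) + (0.60)(0.34) + (0.07)(0.02)
  = -0.0323 +0.1449 +0.2040 +0.0014 = 0.3180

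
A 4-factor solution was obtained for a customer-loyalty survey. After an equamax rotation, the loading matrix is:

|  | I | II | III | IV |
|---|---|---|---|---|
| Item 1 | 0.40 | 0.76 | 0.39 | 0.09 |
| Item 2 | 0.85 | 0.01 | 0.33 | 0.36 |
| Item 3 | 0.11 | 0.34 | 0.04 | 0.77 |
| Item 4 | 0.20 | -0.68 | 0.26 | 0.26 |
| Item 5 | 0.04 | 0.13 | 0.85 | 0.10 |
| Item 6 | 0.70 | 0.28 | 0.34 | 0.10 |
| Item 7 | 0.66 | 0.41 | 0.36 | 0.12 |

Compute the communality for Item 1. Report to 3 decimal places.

0.898

h² = 0.40² + 0.76² + 0.39² + 0.09² = 0.1600 + 0.5776 + 0.1521 + 0.0081 = 0.8978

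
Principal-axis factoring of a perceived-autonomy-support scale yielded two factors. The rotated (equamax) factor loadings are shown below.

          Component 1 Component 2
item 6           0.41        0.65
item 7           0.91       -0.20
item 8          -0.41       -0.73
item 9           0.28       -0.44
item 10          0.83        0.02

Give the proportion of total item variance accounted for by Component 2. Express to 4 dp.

0.2379

SS loadings for Component 2 = 0.65² + (-0.20)² + (-0.73)² + (-0.44)² + 0.02² = 1.1894
Proportion of variance = 1.1894 / 5 = 0.2379.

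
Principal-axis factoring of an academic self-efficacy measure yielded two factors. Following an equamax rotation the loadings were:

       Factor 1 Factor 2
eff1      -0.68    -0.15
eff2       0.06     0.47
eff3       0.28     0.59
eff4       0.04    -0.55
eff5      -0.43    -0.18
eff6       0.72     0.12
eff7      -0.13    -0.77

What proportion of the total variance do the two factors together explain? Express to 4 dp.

0.4000

SS loadings by factor: 1.2662, 1.5337; total = 2.7999.
Total variance with 7 standardized items is 7, so the solution explains 2.7999/7 = 0.4000.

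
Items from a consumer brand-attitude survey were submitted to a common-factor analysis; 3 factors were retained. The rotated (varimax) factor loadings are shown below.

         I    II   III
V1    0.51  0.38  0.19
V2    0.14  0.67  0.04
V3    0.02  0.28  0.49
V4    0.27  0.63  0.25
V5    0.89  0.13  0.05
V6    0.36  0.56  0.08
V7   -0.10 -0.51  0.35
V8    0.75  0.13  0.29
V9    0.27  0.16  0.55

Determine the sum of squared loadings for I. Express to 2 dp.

1.92

SS loadings for I = 0.51² + 0.14² + 0.02² + 0.27² + 0.89² + 0.36² + (-0.10)² + 0.75² + 0.27² = 0.2601 + 0.0196 + 0.0004 + 0.0729 + 0.7921 + 0.1296 + 0.0100 + 0.5625 + 0.0729 = 1.9201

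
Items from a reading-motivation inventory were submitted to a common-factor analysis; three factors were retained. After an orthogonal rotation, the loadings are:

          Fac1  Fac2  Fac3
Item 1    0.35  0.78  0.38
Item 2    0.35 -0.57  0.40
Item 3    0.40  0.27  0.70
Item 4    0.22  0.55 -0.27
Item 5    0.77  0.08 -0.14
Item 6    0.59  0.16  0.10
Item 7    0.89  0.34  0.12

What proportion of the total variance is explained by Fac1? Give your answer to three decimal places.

0.312

SS loadings for Fac1 = 0.35² + 0.35² + 0.40² + 0.22² + 0.77² + 0.59² + 0.89² = 2.1865
Proportion of variance = 2.1865 / 7 = 0.3124.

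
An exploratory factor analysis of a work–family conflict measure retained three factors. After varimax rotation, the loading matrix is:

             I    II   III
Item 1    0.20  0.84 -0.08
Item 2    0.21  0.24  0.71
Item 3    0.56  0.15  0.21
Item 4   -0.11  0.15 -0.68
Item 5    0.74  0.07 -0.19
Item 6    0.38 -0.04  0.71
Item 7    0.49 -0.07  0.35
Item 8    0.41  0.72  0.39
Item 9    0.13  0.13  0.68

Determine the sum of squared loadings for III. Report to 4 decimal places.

SS loadings for III = (-0.08)² + 0.71² + 0.21² + (-0.68)² + (-0.19)² + 0.71² + 0.35² + 0.39² + 0.68² = 0.0064 + 0.5041 + 0.0441 + 0.4624 + 0.0361 + 0.5041 + 0.1225 + 0.1521 + 0.4624 = 2.2942

2.2942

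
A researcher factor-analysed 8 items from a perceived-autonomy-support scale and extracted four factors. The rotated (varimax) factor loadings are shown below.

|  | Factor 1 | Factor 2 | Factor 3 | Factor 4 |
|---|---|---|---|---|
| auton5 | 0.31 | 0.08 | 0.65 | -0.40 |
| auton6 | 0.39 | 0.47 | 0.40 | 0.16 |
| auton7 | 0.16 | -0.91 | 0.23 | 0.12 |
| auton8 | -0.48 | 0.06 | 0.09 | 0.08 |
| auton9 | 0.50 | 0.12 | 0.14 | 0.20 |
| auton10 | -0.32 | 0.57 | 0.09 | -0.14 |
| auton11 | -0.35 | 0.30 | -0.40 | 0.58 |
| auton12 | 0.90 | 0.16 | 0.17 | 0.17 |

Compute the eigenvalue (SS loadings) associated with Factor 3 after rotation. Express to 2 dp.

0.86

SS loadings for Factor 3 = 0.65² + 0.40² + 0.23² + 0.09² + 0.14² + 0.09² + (-0.40)² + 0.17² = 0.4225 + 0.1600 + 0.0529 + 0.0081 + 0.0196 + 0.0081 + 0.1600 + 0.0289 = 0.8601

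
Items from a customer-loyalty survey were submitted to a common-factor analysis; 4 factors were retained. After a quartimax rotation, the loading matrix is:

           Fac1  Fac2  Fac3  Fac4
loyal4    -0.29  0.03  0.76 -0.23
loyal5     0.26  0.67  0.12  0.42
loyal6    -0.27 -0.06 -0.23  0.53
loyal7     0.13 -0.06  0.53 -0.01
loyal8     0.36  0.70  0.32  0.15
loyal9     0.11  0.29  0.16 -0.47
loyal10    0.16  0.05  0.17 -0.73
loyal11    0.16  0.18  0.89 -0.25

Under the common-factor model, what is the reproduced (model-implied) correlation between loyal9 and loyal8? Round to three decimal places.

0.223

r̂ = Σ λ_i·λ_j across factors = (0.11)(0.36) + (0.29)(0.70) + (0.16)(0.32) + (-0.47)(0.15)
  = +0.0396 +0.2030 +0.0512 -0.0705 = 0.2233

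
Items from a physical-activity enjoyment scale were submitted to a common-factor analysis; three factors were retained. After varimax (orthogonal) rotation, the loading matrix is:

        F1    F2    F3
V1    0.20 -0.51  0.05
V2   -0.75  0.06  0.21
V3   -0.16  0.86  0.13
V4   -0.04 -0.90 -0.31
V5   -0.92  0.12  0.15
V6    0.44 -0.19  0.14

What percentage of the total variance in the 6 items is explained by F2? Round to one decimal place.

31.1%

SS loadings for F2 = (-0.51)² + 0.06² + 0.86² + (-0.90)² + 0.12² + (-0.19)² = 1.8638
With 6 standardized items, total variance = 6. Proportion = 1.8638/6 = 0.3106 → 31.06%.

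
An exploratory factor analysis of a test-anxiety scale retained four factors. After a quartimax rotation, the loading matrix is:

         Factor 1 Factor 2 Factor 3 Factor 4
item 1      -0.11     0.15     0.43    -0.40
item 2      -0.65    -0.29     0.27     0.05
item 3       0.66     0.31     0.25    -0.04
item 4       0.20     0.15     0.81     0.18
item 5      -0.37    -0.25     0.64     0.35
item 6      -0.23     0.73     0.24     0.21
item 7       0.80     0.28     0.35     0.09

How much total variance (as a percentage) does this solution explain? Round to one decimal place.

Communalities: 0.3795, 0.5820, 0.5958, 0.7510, 0.7315, 0.6875, 0.8490; Σh² = 4.5763.
Total variance with 7 standardized items is 7, so the solution explains 4.5763/7 = 0.6538 = 65.38%.

65.4%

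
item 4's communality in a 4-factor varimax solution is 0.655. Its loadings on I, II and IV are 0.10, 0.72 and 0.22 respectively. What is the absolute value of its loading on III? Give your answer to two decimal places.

Under orthogonal rotation h² = Σλ², so λ_III² = h² − (0.5768) = 0.655 − 0.5768 = 0.0782.
|λ| = √0.0782 = 0.2796.

0.28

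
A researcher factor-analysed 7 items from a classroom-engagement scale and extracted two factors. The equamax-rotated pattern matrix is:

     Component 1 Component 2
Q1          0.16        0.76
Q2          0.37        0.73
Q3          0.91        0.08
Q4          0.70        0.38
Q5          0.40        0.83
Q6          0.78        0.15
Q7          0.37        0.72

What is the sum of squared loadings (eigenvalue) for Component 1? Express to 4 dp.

SS loadings for Component 1 = 0.16² + 0.37² + 0.91² + 0.70² + 0.40² + 0.78² + 0.37² = 0.0256 + 0.1369 + 0.8281 + 0.4900 + 0.1600 + 0.6084 + 0.1369 = 2.3859

2.3859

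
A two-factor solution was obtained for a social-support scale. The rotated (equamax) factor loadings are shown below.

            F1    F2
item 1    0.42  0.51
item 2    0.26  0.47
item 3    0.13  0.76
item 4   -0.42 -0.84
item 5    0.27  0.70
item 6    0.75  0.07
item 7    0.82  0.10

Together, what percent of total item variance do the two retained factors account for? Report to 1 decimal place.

57.3%

SS loadings by factor: 1.7451, 2.2691; total = 4.0142.
Total variance with 7 standardized items is 7, so the solution explains 4.0142/7 = 0.5735 = 57.35%.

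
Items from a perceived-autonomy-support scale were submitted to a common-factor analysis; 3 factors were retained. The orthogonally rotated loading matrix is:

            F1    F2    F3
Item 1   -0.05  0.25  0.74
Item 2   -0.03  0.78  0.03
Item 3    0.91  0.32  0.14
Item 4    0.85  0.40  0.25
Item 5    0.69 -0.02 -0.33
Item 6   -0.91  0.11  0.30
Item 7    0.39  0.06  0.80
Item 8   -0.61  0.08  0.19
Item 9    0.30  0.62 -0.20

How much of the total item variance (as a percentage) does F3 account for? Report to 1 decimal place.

17.2%

SS loadings for F3 = 0.74² + 0.03² + 0.14² + 0.25² + (-0.33)² + 0.30² + 0.80² + 0.19² + (-0.20)² = 1.5456
With 9 standardized items, total variance = 9. Proportion = 1.5456/9 = 0.1717 → 17.17%.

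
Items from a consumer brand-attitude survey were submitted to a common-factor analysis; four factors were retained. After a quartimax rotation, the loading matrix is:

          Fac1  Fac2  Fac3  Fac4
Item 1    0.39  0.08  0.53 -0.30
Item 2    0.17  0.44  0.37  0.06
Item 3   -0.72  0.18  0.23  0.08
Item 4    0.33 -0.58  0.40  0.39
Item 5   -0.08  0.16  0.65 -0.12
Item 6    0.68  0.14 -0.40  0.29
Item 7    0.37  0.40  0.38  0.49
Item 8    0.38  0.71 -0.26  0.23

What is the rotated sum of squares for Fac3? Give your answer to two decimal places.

SS loadings for Fac3 = 0.53² + 0.37² + 0.23² + 0.40² + 0.65² + (-0.40)² + 0.38² + (-0.26)² = 0.2809 + 0.1369 + 0.0529 + 0.1600 + 0.4225 + 0.1600 + 0.1444 + 0.0676 = 1.4252

1.43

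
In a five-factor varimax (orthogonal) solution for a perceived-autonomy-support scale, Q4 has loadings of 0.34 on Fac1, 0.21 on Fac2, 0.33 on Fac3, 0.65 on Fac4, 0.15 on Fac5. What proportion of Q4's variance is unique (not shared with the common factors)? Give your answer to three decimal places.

0.286

h² = 0.34² + 0.21² + 0.33² + 0.65² + 0.15² = 0.1156 + 0.0441 + 0.1089 + 0.4225 + 0.0225 = 0.7136
Uniqueness u² = 1 − h² = 1 − 0.7136 = 0.2864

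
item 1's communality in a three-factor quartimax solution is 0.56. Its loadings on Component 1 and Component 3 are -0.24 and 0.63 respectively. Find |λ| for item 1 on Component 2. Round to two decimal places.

0.32

Under orthogonal rotation h² = Σλ², so λ_Component 2² = h² − (0.4545) = 0.56 − 0.4545 = 0.1055.
|λ| = √0.1055 = 0.3248.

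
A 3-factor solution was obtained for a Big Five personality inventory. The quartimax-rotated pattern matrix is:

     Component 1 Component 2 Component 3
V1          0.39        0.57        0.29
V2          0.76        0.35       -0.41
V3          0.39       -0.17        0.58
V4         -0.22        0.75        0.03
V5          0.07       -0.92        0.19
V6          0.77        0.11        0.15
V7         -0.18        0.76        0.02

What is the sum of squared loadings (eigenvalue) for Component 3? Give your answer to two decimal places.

SS loadings for Component 3 = 0.29² + (-0.41)² + 0.58² + 0.03² + 0.19² + 0.15² + 0.02² = 0.0841 + 0.1681 + 0.3364 + 0.0009 + 0.0361 + 0.0225 + 0.0004 = 0.6485

0.65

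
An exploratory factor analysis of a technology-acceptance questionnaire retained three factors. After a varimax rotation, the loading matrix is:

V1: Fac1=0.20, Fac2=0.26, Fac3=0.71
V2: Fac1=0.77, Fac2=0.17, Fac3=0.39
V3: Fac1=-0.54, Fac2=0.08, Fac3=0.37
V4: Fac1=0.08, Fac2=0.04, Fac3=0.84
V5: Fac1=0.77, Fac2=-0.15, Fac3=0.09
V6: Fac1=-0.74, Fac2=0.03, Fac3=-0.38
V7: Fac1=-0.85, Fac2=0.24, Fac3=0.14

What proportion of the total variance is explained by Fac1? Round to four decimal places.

SS loadings for Fac1 = 0.20² + 0.77² + (-0.54)² + 0.08² + 0.77² + (-0.74)² + (-0.85)² = 2.7939
Proportion of variance = 2.7939 / 7 = 0.3991.

0.3991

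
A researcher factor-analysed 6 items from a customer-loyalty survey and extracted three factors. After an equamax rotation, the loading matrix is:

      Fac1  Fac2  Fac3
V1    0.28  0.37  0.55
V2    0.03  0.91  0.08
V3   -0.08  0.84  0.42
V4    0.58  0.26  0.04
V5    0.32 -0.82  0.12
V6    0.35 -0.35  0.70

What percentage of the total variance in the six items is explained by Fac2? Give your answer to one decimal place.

42.2%

SS loadings for Fac2 = 0.37² + 0.91² + 0.84² + 0.26² + (-0.82)² + (-0.35)² = 2.5331
With 6 standardized items, total variance = 6. Proportion = 2.5331/6 = 0.4222 → 42.22%.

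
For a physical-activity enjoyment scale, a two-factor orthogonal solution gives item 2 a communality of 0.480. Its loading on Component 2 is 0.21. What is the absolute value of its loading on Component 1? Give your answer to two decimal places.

0.66

Under orthogonal rotation h² = Σλ², so λ_Component 1² = h² − (0.0441) = 0.480 − 0.0441 = 0.4359.
|λ| = √0.4359 = 0.6602.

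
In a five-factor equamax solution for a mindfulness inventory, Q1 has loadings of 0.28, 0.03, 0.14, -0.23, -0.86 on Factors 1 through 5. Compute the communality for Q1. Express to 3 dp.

0.891

h² = 0.28² + 0.03² + 0.14² + (-0.23)² + (-0.86)² = 0.0784 + 0.0009 + 0.0196 + 0.0529 + 0.7396 = 0.8914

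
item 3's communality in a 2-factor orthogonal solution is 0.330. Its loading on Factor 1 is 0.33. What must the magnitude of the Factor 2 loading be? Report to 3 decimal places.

0.470

Under orthogonal rotation h² = Σλ², so λ_Factor 2² = h² − (0.1089) = 0.330 − 0.1089 = 0.2211.
|λ| = √0.2211 = 0.4702.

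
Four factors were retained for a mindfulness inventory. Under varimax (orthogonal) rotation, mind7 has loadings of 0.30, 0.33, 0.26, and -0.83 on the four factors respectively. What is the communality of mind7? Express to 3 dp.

h² = 0.30² + 0.33² + 0.26² + (-0.83)² = 0.0900 + 0.1089 + 0.0676 + 0.6889 = 0.9554

0.955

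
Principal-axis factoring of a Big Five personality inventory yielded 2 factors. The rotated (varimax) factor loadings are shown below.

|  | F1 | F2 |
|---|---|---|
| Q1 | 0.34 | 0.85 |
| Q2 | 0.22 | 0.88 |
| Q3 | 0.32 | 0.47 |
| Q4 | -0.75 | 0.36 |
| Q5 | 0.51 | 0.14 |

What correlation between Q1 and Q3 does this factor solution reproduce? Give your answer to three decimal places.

r̂ = Σ λ_i·λ_j across factors = (0.34)(0.32) + (0.85)(0.47)
  = +0.1088 +0.3995 = 0.5083

0.508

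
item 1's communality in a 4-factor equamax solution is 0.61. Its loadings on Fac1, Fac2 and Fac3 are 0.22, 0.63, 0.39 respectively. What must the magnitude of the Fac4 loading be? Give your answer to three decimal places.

Under orthogonal rotation h² = Σλ², so λ_Fac4² = h² − (0.5974) = 0.61 − 0.5974 = 0.0126.
|λ| = √0.0126 = 0.1122.

0.112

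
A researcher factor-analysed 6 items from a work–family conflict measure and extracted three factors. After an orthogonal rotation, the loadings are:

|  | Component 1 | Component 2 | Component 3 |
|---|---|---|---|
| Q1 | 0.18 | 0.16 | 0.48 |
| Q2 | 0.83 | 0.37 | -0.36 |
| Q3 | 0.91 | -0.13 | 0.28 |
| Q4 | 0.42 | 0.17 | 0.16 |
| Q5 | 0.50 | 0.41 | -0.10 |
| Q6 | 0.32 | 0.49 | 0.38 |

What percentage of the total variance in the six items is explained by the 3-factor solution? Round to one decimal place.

55.2%

Communalities: 0.2884, 0.9554, 0.9234, 0.2309, 0.4281, 0.4869; Σh² = 3.3131.
Total variance with 6 standardized items is 6, so the solution explains 3.3131/6 = 0.5522 = 55.22%.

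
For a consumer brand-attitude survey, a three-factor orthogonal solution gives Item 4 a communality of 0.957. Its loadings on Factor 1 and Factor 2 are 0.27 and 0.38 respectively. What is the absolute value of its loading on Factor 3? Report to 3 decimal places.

0.860

Under orthogonal rotation h² = Σλ², so λ_Factor 3² = h² − (0.2173) = 0.957 − 0.2173 = 0.7397.
|λ| = √0.7397 = 0.8601.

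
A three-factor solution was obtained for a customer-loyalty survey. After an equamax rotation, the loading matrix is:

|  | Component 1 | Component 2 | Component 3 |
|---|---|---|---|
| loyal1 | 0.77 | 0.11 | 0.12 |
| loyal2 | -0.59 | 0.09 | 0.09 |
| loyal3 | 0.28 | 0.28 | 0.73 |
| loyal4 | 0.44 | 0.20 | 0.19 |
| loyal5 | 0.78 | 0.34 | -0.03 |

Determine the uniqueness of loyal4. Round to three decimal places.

0.730

h² = 0.44² + 0.20² + 0.19² = 0.1936 + 0.0400 + 0.0361 = 0.2697
Uniqueness u² = 1 − h² = 1 − 0.2697 = 0.7303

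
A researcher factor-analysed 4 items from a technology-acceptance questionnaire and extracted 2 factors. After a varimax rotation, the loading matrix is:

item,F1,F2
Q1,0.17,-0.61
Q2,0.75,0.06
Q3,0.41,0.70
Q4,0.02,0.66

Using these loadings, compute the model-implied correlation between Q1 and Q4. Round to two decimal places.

-0.40

r̂ = Σ λ_i·λ_j across factors = (0.17)(0.02) + (-0.61)(0.66)
  = +0.0034 -0.4026 = -0.3992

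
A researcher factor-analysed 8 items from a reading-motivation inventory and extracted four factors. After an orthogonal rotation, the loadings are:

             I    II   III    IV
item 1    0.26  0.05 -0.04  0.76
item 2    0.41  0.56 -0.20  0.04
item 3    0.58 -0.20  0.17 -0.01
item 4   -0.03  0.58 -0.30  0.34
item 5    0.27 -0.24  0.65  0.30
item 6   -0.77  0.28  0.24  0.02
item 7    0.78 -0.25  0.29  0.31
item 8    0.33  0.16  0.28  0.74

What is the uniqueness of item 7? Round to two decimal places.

h² = 0.78² + (-0.25)² + 0.29² + 0.31² = 0.6084 + 0.0625 + 0.0841 + 0.0961 = 0.8511
Uniqueness u² = 1 − h² = 1 − 0.8511 = 0.1489

0.15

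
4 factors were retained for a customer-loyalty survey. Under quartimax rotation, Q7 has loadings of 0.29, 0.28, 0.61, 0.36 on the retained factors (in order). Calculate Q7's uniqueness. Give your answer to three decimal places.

h² = 0.29² + 0.28² + 0.61² + 0.36² = 0.0841 + 0.0784 + 0.3721 + 0.1296 = 0.6642
Uniqueness u² = 1 − h² = 1 − 0.6642 = 0.3358

0.336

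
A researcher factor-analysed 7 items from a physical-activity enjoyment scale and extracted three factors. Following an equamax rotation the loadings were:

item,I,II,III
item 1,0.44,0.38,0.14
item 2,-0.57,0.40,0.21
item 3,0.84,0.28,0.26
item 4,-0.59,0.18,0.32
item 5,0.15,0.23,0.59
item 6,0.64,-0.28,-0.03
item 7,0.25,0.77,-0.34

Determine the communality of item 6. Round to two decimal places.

0.49

h² = 0.64² + (-0.28)² + (-0.03)² = 0.4096 + 0.0784 + 0.0009 = 0.4889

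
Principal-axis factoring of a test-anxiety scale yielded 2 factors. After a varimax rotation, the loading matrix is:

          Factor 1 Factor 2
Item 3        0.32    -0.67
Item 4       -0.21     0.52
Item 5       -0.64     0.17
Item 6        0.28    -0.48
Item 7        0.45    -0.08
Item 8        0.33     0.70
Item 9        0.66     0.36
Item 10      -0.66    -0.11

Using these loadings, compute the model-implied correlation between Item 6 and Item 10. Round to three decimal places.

r̂ = Σ λ_i·λ_j across factors = (0.28)(-0.66) + (-0.48)(-0.11)
  = -0.1848 +0.0528 = -0.1320

-0.132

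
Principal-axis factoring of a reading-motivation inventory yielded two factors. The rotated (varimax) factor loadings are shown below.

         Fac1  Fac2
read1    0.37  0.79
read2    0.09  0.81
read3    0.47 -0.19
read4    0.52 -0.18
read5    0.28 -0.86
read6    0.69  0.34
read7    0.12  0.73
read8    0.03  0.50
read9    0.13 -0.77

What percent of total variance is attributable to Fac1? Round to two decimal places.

13.59%

SS loadings for Fac1 = 0.37² + 0.09² + 0.47² + 0.52² + 0.28² + 0.69² + 0.12² + 0.03² + 0.13² = 1.2230
With 9 standardized items, total variance = 9. Proportion = 1.2230/9 = 0.1359 → 13.59%.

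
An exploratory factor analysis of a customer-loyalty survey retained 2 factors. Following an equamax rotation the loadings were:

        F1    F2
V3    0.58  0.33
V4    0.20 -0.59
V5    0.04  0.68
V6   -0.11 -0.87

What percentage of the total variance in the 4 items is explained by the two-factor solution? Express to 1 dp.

Communalities: 0.4453, 0.3881, 0.4640, 0.7690; Σh² = 2.0664.
Total variance with 4 standardized items is 4, so the solution explains 2.0664/4 = 0.5166 = 51.66%.

51.7%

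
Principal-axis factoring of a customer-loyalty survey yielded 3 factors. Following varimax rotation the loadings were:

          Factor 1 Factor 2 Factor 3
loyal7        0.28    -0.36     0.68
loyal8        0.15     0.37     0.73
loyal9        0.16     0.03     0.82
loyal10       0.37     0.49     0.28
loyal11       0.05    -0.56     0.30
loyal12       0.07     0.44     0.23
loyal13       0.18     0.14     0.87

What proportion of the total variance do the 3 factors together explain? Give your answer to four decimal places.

0.5691

Communalities: 0.6704, 0.6923, 0.6989, 0.4554, 0.4061, 0.2514, 0.8089; Σh² = 3.9834.
Total variance with 7 standardized items is 7, so the solution explains 3.9834/7 = 0.5691.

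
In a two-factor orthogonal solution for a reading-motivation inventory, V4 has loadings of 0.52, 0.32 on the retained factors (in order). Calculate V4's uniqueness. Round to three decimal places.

0.627

h² = 0.52² + 0.32² = 0.2704 + 0.1024 = 0.3728
Uniqueness u² = 1 − h² = 1 − 0.3728 = 0.6272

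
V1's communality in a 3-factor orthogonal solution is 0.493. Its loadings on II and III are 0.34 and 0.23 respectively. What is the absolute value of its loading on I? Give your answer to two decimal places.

0.57

Under orthogonal rotation h² = Σλ², so λ_I² = h² − (0.1685) = 0.493 − 0.1685 = 0.3245.
|λ| = √0.3245 = 0.5696.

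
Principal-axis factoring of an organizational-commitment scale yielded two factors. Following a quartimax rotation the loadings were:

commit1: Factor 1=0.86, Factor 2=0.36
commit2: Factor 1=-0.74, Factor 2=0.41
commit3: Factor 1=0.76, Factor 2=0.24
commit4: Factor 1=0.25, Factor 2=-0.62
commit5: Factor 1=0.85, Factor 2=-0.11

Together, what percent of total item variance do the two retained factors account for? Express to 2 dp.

Communalities: 0.8692, 0.7157, 0.6352, 0.4469, 0.7346; Σh² = 3.4016.
Total variance with 5 standardized items is 5, so the solution explains 3.4016/5 = 0.6803 = 68.03%.

68.03%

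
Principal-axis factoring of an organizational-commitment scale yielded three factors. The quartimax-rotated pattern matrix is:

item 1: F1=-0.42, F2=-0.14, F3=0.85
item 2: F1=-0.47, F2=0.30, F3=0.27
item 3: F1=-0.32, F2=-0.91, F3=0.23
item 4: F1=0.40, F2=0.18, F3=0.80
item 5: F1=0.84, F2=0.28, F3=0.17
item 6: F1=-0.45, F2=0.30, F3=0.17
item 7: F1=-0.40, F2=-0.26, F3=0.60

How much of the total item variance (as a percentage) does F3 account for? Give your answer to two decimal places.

27.23%

SS loadings for F3 = 0.85² + 0.27² + 0.23² + 0.80² + 0.17² + 0.17² + 0.60² = 1.9061
With 7 standardized items, total variance = 7. Proportion = 1.9061/7 = 0.2723 → 27.23%.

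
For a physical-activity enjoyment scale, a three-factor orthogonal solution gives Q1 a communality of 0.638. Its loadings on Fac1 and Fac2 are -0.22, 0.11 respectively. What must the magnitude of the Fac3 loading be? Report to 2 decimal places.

0.76

Under orthogonal rotation h² = Σλ², so λ_Fac3² = h² − (0.0605) = 0.638 − 0.0605 = 0.5775.
|λ| = √0.5775 = 0.7599.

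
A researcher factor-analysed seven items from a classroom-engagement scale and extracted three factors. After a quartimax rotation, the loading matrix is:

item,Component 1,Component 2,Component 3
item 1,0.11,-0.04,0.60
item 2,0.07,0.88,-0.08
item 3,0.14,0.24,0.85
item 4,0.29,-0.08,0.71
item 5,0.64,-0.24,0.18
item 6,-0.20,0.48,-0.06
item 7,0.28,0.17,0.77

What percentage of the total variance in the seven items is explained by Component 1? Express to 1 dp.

SS loadings for Component 1 = 0.11² + 0.07² + 0.14² + 0.29² + 0.64² + (-0.20)² + 0.28² = 0.6487
With 7 standardized items, total variance = 7. Proportion = 0.6487/7 = 0.0927 → 9.27%.

9.3%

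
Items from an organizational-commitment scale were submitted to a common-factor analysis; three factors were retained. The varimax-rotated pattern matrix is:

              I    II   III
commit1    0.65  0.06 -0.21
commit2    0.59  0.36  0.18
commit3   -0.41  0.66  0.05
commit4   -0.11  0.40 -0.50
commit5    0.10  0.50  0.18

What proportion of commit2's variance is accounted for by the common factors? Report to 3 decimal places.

0.510

h² = 0.59² + 0.36² + 0.18² = 0.3481 + 0.1296 + 0.0324 = 0.5101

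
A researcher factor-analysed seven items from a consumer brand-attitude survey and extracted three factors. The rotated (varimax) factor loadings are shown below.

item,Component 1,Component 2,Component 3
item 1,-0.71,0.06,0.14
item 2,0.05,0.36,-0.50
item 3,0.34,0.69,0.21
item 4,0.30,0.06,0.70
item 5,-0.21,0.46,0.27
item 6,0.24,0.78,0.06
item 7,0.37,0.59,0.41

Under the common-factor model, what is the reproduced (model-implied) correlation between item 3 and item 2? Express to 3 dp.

r̂ = Σ λ_i·λ_j across factors = (0.34)(0.05) + (0.69)(0.36) + (0.21)(-0.50)
  = +0.0170 +0.2484 -0.1050 = 0.1604

0.160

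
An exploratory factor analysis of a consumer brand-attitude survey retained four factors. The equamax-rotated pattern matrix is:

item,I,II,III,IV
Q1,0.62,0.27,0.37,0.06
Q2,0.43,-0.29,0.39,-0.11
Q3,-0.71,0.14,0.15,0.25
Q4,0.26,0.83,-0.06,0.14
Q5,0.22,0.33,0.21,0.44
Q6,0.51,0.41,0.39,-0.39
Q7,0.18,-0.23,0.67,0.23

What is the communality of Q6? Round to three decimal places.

0.732

h² = 0.51² + 0.41² + 0.39² + (-0.39)² = 0.2601 + 0.1681 + 0.1521 + 0.1521 = 0.7324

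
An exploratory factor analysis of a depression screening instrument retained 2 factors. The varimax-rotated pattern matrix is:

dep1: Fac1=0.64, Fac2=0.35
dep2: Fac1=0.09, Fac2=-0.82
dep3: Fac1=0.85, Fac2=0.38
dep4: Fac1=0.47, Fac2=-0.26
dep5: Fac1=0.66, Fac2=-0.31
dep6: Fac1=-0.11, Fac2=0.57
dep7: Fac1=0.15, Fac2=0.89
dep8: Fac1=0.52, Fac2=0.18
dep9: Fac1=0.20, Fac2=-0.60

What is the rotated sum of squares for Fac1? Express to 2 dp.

2.14

SS loadings for Fac1 = 0.64² + 0.09² + 0.85² + 0.47² + 0.66² + (-0.11)² + 0.15² + 0.52² + 0.20² = 0.4096 + 0.0081 + 0.7225 + 0.2209 + 0.4356 + 0.0121 + 0.0225 + 0.2704 + 0.0400 = 2.1417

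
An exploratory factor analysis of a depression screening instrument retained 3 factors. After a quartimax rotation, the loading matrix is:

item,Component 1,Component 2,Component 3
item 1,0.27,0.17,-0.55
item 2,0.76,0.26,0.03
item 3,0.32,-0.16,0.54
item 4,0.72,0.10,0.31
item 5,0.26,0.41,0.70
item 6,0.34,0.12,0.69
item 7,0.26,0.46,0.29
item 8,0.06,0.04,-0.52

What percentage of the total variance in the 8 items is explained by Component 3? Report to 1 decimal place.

25.1%

SS loadings for Component 3 = (-0.55)² + 0.03² + 0.54² + 0.31² + 0.70² + 0.69² + 0.29² + (-0.52)² = 2.0117
With 8 standardized items, total variance = 8. Proportion = 2.0117/8 = 0.2515 → 25.15%.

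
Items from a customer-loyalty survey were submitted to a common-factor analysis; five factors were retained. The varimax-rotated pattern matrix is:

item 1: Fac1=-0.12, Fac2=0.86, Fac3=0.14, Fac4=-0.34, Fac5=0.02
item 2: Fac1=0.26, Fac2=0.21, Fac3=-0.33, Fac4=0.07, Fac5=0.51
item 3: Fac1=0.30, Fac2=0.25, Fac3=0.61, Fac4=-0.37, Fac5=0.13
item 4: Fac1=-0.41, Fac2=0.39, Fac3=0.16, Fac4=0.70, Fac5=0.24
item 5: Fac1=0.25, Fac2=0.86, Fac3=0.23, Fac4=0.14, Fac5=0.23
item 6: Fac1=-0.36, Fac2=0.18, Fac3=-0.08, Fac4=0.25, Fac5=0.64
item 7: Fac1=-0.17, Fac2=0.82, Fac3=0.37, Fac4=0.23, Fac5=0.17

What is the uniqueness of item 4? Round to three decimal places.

0.107

h² = (-0.41)² + 0.39² + 0.16² + 0.70² + 0.24² = 0.1681 + 0.1521 + 0.0256 + 0.4900 + 0.0576 = 0.8934
Uniqueness u² = 1 − h² = 1 − 0.8934 = 0.1066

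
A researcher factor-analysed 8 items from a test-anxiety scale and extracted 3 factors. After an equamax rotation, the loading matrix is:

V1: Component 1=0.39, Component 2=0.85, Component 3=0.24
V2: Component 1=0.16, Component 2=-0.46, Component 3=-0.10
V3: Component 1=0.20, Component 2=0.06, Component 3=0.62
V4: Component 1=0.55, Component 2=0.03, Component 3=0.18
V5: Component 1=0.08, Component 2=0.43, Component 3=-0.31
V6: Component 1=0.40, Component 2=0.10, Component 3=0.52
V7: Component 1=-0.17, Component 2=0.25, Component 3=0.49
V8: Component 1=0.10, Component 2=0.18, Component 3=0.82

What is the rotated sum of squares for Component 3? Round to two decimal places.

1.76

SS loadings for Component 3 = 0.24² + (-0.10)² + 0.62² + 0.18² + (-0.31)² + 0.52² + 0.49² + 0.82² = 0.0576 + 0.0100 + 0.3844 + 0.0324 + 0.0961 + 0.2704 + 0.2401 + 0.6724 = 1.7634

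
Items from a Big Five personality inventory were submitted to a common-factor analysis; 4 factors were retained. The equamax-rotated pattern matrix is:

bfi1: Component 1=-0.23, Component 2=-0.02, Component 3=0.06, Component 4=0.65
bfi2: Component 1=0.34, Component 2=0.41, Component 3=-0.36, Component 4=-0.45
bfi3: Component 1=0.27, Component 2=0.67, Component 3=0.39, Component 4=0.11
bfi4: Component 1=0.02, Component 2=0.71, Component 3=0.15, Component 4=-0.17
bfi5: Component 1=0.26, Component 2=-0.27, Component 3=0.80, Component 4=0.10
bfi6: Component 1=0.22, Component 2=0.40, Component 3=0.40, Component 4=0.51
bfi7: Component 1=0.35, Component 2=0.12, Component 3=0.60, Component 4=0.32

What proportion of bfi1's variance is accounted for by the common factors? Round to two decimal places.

h² = (-0.23)² + (-0.02)² + 0.06² + 0.65² = 0.0529 + 0.0004 + 0.0036 + 0.4225 = 0.4794

0.48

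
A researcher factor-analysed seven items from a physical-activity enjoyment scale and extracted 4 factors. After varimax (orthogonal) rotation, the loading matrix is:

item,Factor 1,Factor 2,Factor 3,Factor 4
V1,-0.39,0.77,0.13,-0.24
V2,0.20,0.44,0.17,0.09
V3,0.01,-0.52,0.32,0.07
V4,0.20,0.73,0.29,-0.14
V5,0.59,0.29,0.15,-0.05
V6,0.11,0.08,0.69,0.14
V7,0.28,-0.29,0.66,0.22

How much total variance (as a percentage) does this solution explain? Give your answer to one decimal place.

Communalities: 0.8195, 0.2706, 0.3778, 0.6766, 0.4572, 0.5142, 0.6465; Σh² = 3.7624.
Total variance with 7 standardized items is 7, so the solution explains 3.7624/7 = 0.5375 = 53.75%.

53.7%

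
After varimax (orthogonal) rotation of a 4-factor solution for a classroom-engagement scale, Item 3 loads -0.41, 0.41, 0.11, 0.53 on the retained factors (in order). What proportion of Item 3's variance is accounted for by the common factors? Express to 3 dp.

h² = (-0.41)² + 0.41² + 0.11² + 0.53² = 0.1681 + 0.1681 + 0.0121 + 0.2809 = 0.6292

0.629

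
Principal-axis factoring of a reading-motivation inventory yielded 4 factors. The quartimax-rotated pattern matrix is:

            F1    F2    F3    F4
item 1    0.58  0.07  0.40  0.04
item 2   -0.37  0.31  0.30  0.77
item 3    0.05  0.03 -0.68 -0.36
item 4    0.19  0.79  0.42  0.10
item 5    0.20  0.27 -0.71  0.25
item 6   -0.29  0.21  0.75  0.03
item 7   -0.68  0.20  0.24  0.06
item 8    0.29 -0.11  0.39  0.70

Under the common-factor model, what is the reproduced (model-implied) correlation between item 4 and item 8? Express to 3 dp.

0.202

r̂ = Σ λ_i·λ_j across factors = (0.19)(0.29) + (0.79)(-0.11) + (0.42)(0.39) + (0.10)(0.70)
  = +0.0551 -0.0869 +0.1638 +0.0700 = 0.2020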